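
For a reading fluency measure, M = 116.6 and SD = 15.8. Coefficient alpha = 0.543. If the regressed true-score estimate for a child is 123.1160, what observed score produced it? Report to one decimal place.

T̂ = ρX + (1 − ρ)μ  ⇒  X = (T̂ − (1 − ρ)μ) / ρ
X = (123.1160 − 0.457 × 116.6) / 0.543 = (123.1160 − 53.2862) / 0.543 = 69.8298 / 0.543 = 128.600

128.6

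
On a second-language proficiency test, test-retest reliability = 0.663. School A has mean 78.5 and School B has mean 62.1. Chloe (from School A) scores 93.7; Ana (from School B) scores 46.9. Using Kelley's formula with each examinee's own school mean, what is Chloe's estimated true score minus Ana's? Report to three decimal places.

36.555

T̂_Chloe = 0.663(93.7) + 0.337(78.5) = 88.57760
T̂_Ana = 0.663(46.9) + 0.337(62.1) = 52.02240
Difference = 88.57760 − 52.02240 = 36.55520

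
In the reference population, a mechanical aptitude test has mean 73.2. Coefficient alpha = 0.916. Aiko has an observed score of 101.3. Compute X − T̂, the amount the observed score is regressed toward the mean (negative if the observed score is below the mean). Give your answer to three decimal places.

Kelley's formula gives T̂ = 0.916·101.3 + 0.084·73.2 = 92.7908 + 6.1488 = 98.93960.
X − T̂ = 101.3 − 98.9396 = 2.3604 → 2.360

2.360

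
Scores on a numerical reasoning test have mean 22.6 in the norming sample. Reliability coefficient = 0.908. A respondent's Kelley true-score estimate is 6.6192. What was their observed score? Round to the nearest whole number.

5

T̂ = ρX + (1 − ρ)μ  ⇒  X = (T̂ − (1 − ρ)μ) / ρ
X = (6.6192 − 0.092 × 22.6) / 0.908 = (6.6192 − 2.0792) / 0.908 = 4.5400 / 0.908 = 5.00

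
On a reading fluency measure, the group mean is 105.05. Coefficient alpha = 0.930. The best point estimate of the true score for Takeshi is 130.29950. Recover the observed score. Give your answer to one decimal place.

T̂ = ρX + (1 − ρ)μ  ⇒  X = (T̂ − (1 − ρ)μ) / ρ
X = (130.29950 − 0.070 × 105.05) / 0.930 = (130.29950 − 7.35350) / 0.930 = 122.94600 / 0.930 = 132.200

132.2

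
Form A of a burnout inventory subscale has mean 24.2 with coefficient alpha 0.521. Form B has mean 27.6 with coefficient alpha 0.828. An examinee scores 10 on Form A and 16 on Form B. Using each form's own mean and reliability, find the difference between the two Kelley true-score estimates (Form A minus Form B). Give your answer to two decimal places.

-1.19

T̂_A = 0.521(10) + 0.479(24.2) = 16.8018
T̂_B = 0.828(16) + 0.172(27.6) = 17.9952
T̂_A − T̂_B = -1.1934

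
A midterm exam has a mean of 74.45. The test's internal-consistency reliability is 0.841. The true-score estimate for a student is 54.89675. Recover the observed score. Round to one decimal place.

51.2

T̂ = ρX + (1 − ρ)μ  ⇒  X = (T̂ − (1 − ρ)μ) / ρ
X = (54.89675 − 0.159 × 74.45) / 0.841 = (54.89675 − 11.83755) / 0.841 = 43.05920 / 0.841 = 51.200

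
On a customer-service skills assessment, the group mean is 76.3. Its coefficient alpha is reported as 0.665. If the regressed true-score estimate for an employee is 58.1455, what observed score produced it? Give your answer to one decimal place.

49.0

T̂ = ρX + (1 − ρ)μ  ⇒  X = (T̂ − (1 − ρ)μ) / ρ
X = (58.1455 − 0.335 × 76.3) / 0.665 = (58.1455 − 25.5605) / 0.665 = 32.5850 / 0.665 = 49.000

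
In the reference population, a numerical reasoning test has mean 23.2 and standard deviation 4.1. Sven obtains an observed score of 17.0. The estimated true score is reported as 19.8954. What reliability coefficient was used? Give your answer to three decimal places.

T̂ = ρX + (1 − ρ)μ  ⇒  T̂ − μ = ρ(X − μ)
ρ = (T̂ − μ)/(X − μ) = (19.8954 − 23.2) / (17.0 − 23.2) = -3.3046 / -6.2 = 0.53300

0.533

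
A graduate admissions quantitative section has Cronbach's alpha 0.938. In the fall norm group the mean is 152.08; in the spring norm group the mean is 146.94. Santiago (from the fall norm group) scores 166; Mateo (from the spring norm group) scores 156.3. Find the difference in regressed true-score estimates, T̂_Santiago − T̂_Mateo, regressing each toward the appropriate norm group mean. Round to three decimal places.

9.417

T̂_Santiago = 0.938(166) + 0.062(152.08) = 165.13696
T̂_Mateo = 0.938(156.3) + 0.062(146.94) = 155.71968
Difference = 165.13696 − 155.71968 = 9.41728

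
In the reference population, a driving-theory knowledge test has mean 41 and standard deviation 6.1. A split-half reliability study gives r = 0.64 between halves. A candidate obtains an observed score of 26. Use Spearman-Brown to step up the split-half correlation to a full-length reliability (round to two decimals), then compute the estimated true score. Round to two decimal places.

Spearman-Brown: ρ = 2r/(1 + r) = 2(0.64)/(1 + 0.64) = 1.280/1.64 = 0.7805 → 0.78
Regress the observed score toward the mean by the unreliability: T̂ = 0.78·26 + 0.22·41 = 20.28 + 9.02 = 29.300.

29.30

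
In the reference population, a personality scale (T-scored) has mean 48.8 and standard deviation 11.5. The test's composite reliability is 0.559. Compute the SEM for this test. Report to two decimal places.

SEM = SD · √(1 − ρ) = 11.5 × √0.441 = 11.5 × 0.6641 = 7.637

7.64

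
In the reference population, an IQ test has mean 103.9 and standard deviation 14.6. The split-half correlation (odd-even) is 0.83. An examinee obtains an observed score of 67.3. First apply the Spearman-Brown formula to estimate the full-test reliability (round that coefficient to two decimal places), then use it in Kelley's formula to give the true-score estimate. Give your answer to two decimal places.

Spearman-Brown: ρ = 2r/(1 + r) = 2(0.83)/(1 + 0.83) = 1.660/1.83 = 0.9071 → 0.91
Weight the observed score by reliability and the mean by (1 − reliability): T̂ = 0.91·67.3 + 0.09·103.9 = 61.243 + 9.351 = 70.594.

70.59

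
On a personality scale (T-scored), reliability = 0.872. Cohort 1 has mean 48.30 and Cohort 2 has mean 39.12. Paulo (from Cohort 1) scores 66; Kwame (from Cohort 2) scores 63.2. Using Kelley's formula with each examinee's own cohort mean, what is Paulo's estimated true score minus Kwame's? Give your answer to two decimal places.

T̂_Paulo = 0.872(66) + 0.128(48.30) = 63.7344
T̂_Kwame = 0.872(63.2) + 0.128(39.12) = 60.1178
Difference = 63.7344 − 60.1178 = 3.6166

3.62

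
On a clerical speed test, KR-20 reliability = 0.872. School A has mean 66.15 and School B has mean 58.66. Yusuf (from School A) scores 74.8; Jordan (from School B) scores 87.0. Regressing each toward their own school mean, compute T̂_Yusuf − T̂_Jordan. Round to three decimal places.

T̂_Yusuf = 0.872(74.8) + 0.128(66.15) = 73.69280
T̂_Jordan = 0.872(87.0) + 0.128(58.66) = 83.37248
Difference = 73.69280 − 83.37248 = -9.67968

-9.680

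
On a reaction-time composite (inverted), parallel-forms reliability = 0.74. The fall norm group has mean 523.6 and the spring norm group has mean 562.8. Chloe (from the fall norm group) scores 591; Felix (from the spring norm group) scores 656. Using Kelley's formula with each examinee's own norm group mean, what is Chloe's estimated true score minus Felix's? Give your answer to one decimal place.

-58.3

T̂_Chloe = 0.74(591) + 0.26(523.6) = 573.476
T̂_Felix = 0.74(656) + 0.26(562.8) = 631.768
Difference = 573.476 − 631.768 = -58.292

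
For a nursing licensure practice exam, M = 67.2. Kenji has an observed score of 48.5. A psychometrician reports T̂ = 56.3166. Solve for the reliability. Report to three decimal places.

0.582

T̂ = ρX + (1 − ρ)μ  ⇒  T̂ − μ = ρ(X − μ)
ρ = (T̂ − μ)/(X − μ) = (56.3166 − 67.2) / (48.5 − 67.2) = -10.8834 / -18.7 = 0.58200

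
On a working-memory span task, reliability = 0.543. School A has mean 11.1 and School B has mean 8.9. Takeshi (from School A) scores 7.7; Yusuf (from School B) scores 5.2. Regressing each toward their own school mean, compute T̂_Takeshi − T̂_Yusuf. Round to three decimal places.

T̂_Takeshi = 0.543(7.7) + 0.457(11.1) = 9.25380
T̂_Yusuf = 0.543(5.2) + 0.457(8.9) = 6.89090
Difference = 9.25380 − 6.89090 = 2.36290

2.363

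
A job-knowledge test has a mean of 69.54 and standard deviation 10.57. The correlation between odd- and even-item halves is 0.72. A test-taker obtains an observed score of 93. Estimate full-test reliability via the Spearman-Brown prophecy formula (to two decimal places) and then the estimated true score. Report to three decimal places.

89.246

Spearman-Brown: ρ = 2r/(1 + r) = 2(0.72)/(1 + 0.72) = 1.440/1.72 = 0.8372 → 0.84
T̂ = ρX + (1 − ρ)μ
  = 0.84 × 93 + 0.16 × 69.54
  = 78.12 + 11.1264
  = 89.2464
  ≈ 89.246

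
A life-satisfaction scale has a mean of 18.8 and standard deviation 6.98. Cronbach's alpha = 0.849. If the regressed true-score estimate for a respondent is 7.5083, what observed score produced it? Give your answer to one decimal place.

T̂ = ρX + (1 − ρ)μ  ⇒  X = (T̂ − (1 − ρ)μ) / ρ
X = (7.5083 − 0.151 × 18.8) / 0.849 = (7.5083 − 2.8388) / 0.849 = 4.6695 / 0.849 = 5.500

5.5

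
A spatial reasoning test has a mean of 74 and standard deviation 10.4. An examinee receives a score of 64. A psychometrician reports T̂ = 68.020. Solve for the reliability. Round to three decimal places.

T̂ = ρX + (1 − ρ)μ  ⇒  T̂ − μ = ρ(X − μ)
ρ = (T̂ − μ)/(X − μ) = (68.020 − 74) / (64 − 74) = -5.980 / -10.0 = 0.59800

0.598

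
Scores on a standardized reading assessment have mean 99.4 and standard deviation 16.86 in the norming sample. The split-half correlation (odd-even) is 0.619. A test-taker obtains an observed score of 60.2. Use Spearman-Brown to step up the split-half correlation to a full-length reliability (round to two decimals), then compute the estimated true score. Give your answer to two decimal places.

69.61

Spearman-Brown: ρ = 2r/(1 + r) = 2(0.619)/(1 + 0.619) = 1.2380/1.619 = 0.7647 → 0.76
T̂ = ρX + (1 − ρ)μ
  = 0.76 × 60.2 + 0.24 × 99.4
  = 45.752 + 23.856
  = 69.608
  ≈ 69.61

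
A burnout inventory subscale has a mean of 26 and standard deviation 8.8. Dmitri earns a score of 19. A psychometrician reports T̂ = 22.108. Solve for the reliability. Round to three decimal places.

0.556

T̂ = ρX + (1 − ρ)μ  ⇒  T̂ − μ = ρ(X − μ)
ρ = (T̂ − μ)/(X − μ) = (22.108 − 26) / (19 − 26) = -3.892 / -7.0 = 0.55600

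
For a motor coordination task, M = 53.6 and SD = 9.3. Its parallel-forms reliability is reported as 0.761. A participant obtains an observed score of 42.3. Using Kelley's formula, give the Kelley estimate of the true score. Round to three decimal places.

T̂ = ρX + (1 − ρ)μ
  = 0.761 × 42.3 + 0.239 × 53.6
  = 32.1903 + 12.8104
  = 45.0007
  ≈ 45.001

45.001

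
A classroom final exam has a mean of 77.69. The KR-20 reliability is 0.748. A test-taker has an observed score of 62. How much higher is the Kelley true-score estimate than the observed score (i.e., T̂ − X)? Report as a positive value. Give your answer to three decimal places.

T̂ = 0.748(62) + 0.252(77.69) = 46.376 + 19.57788 = 65.95388 → 65.9539
T̂ − X = 65.9539 − 62 = 3.9539 → 3.954

3.954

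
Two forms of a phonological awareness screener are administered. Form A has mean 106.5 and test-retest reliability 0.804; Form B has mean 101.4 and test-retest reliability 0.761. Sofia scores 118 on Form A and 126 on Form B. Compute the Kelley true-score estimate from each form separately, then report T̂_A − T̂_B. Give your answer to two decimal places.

-4.37

T̂_A = 0.804(118) + 0.196(106.5) = 115.7460
T̂_B = 0.761(126) + 0.239(101.4) = 120.1206
T̂_A − T̂_B = -4.3746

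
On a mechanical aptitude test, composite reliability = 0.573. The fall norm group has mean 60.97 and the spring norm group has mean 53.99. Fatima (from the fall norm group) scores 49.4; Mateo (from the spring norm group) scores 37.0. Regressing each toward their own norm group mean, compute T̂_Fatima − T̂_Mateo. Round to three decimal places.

T̂_Fatima = 0.573(49.4) + 0.427(60.97) = 54.34039
T̂_Mateo = 0.573(37.0) + 0.427(53.99) = 44.25473
Difference = 54.34039 − 44.25473 = 10.08566

10.086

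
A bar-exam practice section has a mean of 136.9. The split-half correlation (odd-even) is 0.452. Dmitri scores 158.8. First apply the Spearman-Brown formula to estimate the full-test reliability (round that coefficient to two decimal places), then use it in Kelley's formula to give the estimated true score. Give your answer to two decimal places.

Spearman-Brown: ρ = 2r/(1 + r) = 2(0.452)/(1 + 0.452) = 0.9040/1.452 = 0.6226 → 0.62
T̂ = ρX + (1 − ρ)μ
  = 0.62 × 158.8 + 0.38 × 136.9
  = 98.456 + 52.022
  = 150.478
  ≈ 150.48

150.48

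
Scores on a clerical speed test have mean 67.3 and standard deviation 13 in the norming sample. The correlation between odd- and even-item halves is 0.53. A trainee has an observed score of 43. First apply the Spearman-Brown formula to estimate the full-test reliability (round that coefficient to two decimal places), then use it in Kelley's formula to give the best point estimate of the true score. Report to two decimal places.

Spearman-Brown: ρ = 2r/(1 + r) = 2(0.53)/(1 + 0.53) = 1.060/1.53 = 0.6928 → 0.69
T̂ = 0.69(43) + 0.31(67.3) = 29.67 + 20.863 = 50.533 → 50.53

50.53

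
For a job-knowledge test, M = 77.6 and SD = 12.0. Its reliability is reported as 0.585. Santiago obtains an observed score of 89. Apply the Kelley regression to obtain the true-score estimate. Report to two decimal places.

T̂ = 0.585(89) + 0.415(77.6) = 52.065 + 32.2040 = 84.269 → 84.27

84.27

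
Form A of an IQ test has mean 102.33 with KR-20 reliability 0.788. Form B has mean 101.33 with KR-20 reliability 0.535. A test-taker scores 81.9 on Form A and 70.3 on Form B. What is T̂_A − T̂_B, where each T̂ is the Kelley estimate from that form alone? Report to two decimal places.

T̂_A = 0.788(81.9) + 0.212(102.33) = 86.2312
T̂_B = 0.535(70.3) + 0.465(101.33) = 84.7289
T̂_A − T̂_B = 1.5022

1.50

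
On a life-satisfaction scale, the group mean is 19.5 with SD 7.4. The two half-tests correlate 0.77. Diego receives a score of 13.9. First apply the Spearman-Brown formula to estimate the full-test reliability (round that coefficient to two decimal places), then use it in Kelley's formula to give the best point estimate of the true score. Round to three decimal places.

14.628

Spearman-Brown: ρ = 2r/(1 + r) = 2(0.77)/(1 + 0.77) = 1.540/1.77 = 0.8701 → 0.87
Kelley's formula gives T̂ = 0.87·13.9 + 0.13·19.5 = 12.093 + 2.535 = 14.6280.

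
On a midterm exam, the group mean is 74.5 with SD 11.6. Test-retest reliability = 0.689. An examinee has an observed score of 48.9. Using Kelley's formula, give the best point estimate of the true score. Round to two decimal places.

Weight the observed score by reliability and the mean by (1 − reliability): T̂ = 0.689·48.9 + 0.311·74.5 = 33.6921 + 23.1695 = 56.862.

56.86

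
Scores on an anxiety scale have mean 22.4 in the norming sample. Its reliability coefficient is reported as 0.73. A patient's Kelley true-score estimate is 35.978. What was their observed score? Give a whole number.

T̂ = ρX + (1 − ρ)μ  ⇒  X = (T̂ − (1 − ρ)μ) / ρ
X = (35.978 − 0.27 × 22.4) / 0.73 = (35.978 − 6.048) / 0.73 = 29.930 / 0.73 = 41.00

41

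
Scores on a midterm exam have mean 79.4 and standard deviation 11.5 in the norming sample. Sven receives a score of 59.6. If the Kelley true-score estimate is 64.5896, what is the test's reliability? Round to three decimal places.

T̂ = ρX + (1 − ρ)μ  ⇒  T̂ − μ = ρ(X − μ)
ρ = (T̂ − μ)/(X − μ) = (64.5896 − 79.4) / (59.6 − 79.4) = -14.8104 / -19.8 = 0.74800

0.748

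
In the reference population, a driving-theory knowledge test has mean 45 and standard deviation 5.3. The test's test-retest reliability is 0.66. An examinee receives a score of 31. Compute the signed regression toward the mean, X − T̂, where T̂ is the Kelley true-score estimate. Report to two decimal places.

-4.76

T̂ = ρX + (1 − ρ)μ
  = 0.66 × 31 + 0.34 × 45
  = 20.46 + 15.30
  = 35.7600
  ≈ 35.760
X − T̂ = 31 − 35.760 = -4.760 → -4.76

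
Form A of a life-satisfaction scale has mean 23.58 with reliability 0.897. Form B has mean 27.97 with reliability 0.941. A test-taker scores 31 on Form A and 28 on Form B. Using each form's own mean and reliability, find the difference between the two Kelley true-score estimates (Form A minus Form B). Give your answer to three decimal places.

T̂_A = 0.897(31) + 0.103(23.58) = 30.23574
T̂_B = 0.941(28) + 0.059(27.97) = 27.99823
T̂_A − T̂_B = 2.23751

2.238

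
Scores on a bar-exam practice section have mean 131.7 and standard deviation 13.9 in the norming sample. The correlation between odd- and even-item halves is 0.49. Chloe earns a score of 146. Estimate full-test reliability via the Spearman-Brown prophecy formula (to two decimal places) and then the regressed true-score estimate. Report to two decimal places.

141.14

Spearman-Brown: ρ = 2r/(1 + r) = 2(0.49)/(1 + 0.49) = 0.980/1.49 = 0.6577 → 0.66
Weight the observed score by reliability and the mean by (1 − reliability): T̂ = 0.66·146 + 0.34·131.7 = 96.36 + 44.778 = 141.138.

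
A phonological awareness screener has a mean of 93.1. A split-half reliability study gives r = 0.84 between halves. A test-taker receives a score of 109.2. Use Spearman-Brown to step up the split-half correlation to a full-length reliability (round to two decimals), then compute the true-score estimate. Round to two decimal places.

107.75

Spearman-Brown: ρ = 2r/(1 + r) = 2(0.84)/(1 + 0.84) = 1.680/1.84 = 0.9130 → 0.91
Weight the observed score by reliability and the mean by (1 − reliability): T̂ = 0.91·109.2 + 0.09·93.1 = 99.372 + 8.379 = 107.751.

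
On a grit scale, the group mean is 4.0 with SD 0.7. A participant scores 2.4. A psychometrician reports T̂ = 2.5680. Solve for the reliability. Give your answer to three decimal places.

0.895

T̂ = ρX + (1 − ρ)μ  ⇒  T̂ − μ = ρ(X − μ)
ρ = (T̂ − μ)/(X − μ) = (2.5680 − 4.0) / (2.4 − 4.0) = -1.4320 / -1.6 = 0.89500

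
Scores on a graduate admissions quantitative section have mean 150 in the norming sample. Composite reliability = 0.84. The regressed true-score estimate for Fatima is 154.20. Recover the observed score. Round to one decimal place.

155.0

T̂ = ρX + (1 − ρ)μ  ⇒  X = (T̂ − (1 − ρ)μ) / ρ
X = (154.20 − 0.16 × 150) / 0.84 = (154.20 − 24.00) / 0.84 = 130.20 / 0.84 = 155.000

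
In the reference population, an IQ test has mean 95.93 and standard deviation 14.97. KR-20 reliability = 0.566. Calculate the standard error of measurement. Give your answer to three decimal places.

9.862

SEM = SD · √(1 − ρ) = 14.97 × √0.434 = 14.97 × 0.6588 = 9.8620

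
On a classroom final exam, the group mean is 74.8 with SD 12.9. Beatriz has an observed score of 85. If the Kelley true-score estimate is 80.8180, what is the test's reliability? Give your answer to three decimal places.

T̂ = ρX + (1 − ρ)μ  ⇒  T̂ − μ = ρ(X − μ)
ρ = (T̂ − μ)/(X − μ) = (80.8180 − 74.8) / (85 − 74.8) = 6.0180 / 10.2 = 0.59000

0.590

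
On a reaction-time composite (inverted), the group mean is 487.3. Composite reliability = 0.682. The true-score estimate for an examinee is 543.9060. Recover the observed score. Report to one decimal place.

T̂ = ρX + (1 − ρ)μ  ⇒  X = (T̂ − (1 − ρ)μ) / ρ
X = (543.9060 − 0.318 × 487.3) / 0.682 = (543.9060 − 154.9614) / 0.682 = 388.9446 / 0.682 = 570.300

570.3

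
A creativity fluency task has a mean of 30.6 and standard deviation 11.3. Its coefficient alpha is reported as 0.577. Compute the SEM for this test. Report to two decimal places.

SEM = SD · √(1 − ρ) = 11.3 × √0.423 = 11.3 × 0.6504 = 7.349

7.35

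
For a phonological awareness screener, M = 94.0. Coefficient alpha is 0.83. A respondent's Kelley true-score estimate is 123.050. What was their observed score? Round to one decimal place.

129.0

T̂ = ρX + (1 − ρ)μ  ⇒  X = (T̂ − (1 − ρ)μ) / ρ
X = (123.050 − 0.17 × 94.0) / 0.83 = (123.050 − 15.980) / 0.83 = 107.070 / 0.83 = 129.000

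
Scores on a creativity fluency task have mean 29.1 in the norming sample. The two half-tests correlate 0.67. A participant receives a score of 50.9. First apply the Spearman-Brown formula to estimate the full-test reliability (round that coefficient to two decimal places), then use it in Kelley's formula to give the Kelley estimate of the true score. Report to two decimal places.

Spearman-Brown: ρ = 2r/(1 + r) = 2(0.67)/(1 + 0.67) = 1.340/1.67 = 0.8024 → 0.80
Regress the observed score toward the mean by the unreliability: T̂ = 0.80·50.9 + 0.20·29.1 = 40.720 + 5.820 = 46.540.

46.54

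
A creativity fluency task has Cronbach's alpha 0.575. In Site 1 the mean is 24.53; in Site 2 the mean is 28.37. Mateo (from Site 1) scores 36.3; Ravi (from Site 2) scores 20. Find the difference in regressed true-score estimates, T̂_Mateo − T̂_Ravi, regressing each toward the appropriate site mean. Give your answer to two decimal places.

7.74

T̂_Mateo = 0.575(36.3) + 0.425(24.53) = 31.2977
T̂_Ravi = 0.575(20) + 0.425(28.37) = 23.5573
Difference = 31.2977 − 23.5573 = 7.7405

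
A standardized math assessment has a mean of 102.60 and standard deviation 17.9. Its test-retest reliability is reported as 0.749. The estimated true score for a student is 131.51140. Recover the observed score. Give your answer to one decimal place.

141.2

T̂ = ρX + (1 − ρ)μ  ⇒  X = (T̂ − (1 − ρ)μ) / ρ
X = (131.51140 − 0.251 × 102.60) / 0.749 = (131.51140 − 25.75260) / 0.749 = 105.75880 / 0.749 = 141.200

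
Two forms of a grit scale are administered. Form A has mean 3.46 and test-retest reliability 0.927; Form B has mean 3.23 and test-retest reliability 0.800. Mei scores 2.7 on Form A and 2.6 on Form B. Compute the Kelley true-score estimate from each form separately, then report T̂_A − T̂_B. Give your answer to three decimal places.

0.029

T̂_A = 0.927(2.7) + 0.073(3.46) = 2.75548
T̂_B = 0.800(2.6) + 0.200(3.23) = 2.72600
T̂_A − T̂_B = 0.02948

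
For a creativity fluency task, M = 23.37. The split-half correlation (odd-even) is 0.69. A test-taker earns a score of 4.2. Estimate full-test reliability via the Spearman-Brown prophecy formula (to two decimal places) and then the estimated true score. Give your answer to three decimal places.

Spearman-Brown: ρ = 2r/(1 + r) = 2(0.69)/(1 + 0.69) = 1.380/1.69 = 0.8166 → 0.82
T̂ = ρX + (1 − ρ)μ
  = 0.82 × 4.2 + 0.18 × 23.37
  = 3.444 + 4.2066
  = 7.6506
  ≈ 7.651

7.651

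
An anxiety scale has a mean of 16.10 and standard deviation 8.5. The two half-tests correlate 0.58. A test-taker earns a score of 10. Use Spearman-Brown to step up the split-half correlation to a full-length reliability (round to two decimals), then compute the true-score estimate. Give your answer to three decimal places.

Spearman-Brown: ρ = 2r/(1 + r) = 2(0.58)/(1 + 0.58) = 1.160/1.58 = 0.7342 → 0.73
T̂ = 0.73(10) + 0.27(16.10) = 7.30 + 4.3470 = 11.6470 → 11.647

11.647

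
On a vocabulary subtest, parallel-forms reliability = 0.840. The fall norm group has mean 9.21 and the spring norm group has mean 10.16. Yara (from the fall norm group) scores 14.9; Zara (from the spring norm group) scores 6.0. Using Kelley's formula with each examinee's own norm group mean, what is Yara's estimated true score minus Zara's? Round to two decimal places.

T̂_Yara = 0.840(14.9) + 0.160(9.21) = 13.9896
T̂_Zara = 0.840(6.0) + 0.160(10.16) = 6.6656
Difference = 13.9896 − 6.6656 = 7.3240

7.32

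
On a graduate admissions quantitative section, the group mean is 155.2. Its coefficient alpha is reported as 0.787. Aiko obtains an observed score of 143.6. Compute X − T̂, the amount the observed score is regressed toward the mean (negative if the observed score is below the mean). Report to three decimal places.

-2.471

Weight the observed score by reliability and the mean by (1 − reliability): T̂ = 0.787·143.6 + 0.213·155.2 = 113.0132 + 33.0576 = 146.07080.
X − T̂ = 143.6 − 146.0708 = -2.4708 → -2.471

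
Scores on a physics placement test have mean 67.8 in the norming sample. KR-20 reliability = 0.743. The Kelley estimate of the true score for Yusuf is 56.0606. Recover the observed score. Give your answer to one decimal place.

T̂ = ρX + (1 − ρ)μ  ⇒  X = (T̂ − (1 − ρ)μ) / ρ
X = (56.0606 − 0.257 × 67.8) / 0.743 = (56.0606 − 17.4246) / 0.743 = 38.6360 / 0.743 = 52.000

52.0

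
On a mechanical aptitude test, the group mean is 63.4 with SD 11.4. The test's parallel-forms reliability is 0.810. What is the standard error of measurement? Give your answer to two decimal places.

4.97

SEM = SD · √(1 − ρ) = 11.4 × √0.190 = 11.4 × 0.4359 = 4.969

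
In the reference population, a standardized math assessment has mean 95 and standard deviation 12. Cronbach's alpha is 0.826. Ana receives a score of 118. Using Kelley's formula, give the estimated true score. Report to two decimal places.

Kelley's formula gives T̂ = 0.826·118 + 0.174·95 = 97.468 + 16.530 = 113.998.

114.00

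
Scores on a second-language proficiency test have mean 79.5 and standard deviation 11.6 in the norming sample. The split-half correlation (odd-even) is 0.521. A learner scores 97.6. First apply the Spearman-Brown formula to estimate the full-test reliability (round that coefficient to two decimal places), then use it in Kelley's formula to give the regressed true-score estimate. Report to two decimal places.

Spearman-Brown: ρ = 2r/(1 + r) = 2(0.521)/(1 + 0.521) = 1.0420/1.521 = 0.6851 → 0.69
T̂ = ρX + (1 − ρ)μ
  = 0.69 × 97.6 + 0.31 × 79.5
  = 67.344 + 24.645
  = 91.989
  ≈ 91.99

91.99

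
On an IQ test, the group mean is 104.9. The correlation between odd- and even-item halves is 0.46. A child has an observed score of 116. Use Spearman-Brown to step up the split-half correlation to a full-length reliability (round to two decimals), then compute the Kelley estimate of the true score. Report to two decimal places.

111.89

Spearman-Brown: ρ = 2r/(1 + r) = 2(0.46)/(1 + 0.46) = 0.920/1.46 = 0.6301 → 0.63
T̂ = ρX + (1 − ρ)μ
  = 0.63 × 116 + 0.37 × 104.9
  = 73.08 + 38.813
  = 111.893
  ≈ 111.89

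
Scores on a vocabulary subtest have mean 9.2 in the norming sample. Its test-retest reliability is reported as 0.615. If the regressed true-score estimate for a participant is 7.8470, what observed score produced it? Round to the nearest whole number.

7

T̂ = ρX + (1 − ρ)μ  ⇒  X = (T̂ − (1 − ρ)μ) / ρ
X = (7.8470 − 0.385 × 9.2) / 0.615 = (7.8470 − 3.5420) / 0.615 = 4.3050 / 0.615 = 7.00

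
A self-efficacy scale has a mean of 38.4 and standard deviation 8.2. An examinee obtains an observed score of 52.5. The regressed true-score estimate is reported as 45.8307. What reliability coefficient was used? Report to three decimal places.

T̂ = ρX + (1 − ρ)μ  ⇒  T̂ − μ = ρ(X − μ)
ρ = (T̂ − μ)/(X − μ) = (45.8307 − 38.4) / (52.5 − 38.4) = 7.4307 / 14.1 = 0.52700

0.527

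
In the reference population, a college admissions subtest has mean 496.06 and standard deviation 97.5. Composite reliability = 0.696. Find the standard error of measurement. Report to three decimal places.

SEM = SD · √(1 − ρ) = 97.5 × √0.304 = 97.5 × 0.5514 = 53.7578

53.758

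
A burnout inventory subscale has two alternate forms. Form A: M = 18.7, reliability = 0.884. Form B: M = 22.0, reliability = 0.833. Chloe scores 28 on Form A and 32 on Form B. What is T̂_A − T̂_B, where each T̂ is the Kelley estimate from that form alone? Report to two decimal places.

T̂_A = 0.884(28) + 0.116(18.7) = 26.9212
T̂_B = 0.833(32) + 0.167(22.0) = 30.3300
T̂_A − T̂_B = -3.4088

-3.41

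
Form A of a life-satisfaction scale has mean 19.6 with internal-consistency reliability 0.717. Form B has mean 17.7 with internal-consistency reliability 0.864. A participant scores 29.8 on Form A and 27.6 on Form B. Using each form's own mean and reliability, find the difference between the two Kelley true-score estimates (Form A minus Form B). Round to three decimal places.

T̂_A = 0.717(29.8) + 0.283(19.6) = 26.91340
T̂_B = 0.864(27.6) + 0.136(17.7) = 26.25360
T̂_A − T̂_B = 0.65980

0.660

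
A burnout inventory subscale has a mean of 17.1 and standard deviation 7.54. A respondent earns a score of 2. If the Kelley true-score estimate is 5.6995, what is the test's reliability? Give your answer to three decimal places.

T̂ = ρX + (1 − ρ)μ  ⇒  T̂ − μ = ρ(X − μ)
ρ = (T̂ − μ)/(X − μ) = (5.6995 − 17.1) / (2 − 17.1) = -11.4005 / -15.1 = 0.75500

0.755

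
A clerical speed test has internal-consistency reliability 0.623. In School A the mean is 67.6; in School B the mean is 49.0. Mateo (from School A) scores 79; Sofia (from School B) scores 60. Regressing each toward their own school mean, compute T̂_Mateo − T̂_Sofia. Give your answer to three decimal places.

18.849

T̂_Mateo = 0.623(79) + 0.377(67.6) = 74.70220
T̂_Sofia = 0.623(60) + 0.377(49.0) = 55.85300
Difference = 74.70220 − 55.85300 = 18.84920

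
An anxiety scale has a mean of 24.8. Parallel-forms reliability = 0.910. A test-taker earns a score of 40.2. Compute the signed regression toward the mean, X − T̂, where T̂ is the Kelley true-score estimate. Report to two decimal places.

Regress the observed score toward the mean by the unreliability: T̂ = 0.910·40.2 + 0.090·24.8 = 36.5820 + 2.2320 = 38.8140.
X − T̂ = 40.2 − 38.814 = 1.386 → 1.39

1.39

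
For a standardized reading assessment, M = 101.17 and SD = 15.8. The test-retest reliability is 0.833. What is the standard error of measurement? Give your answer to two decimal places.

SEM = SD · √(1 − ρ) = 15.8 × √0.167 = 15.8 × 0.4087 = 6.457

6.46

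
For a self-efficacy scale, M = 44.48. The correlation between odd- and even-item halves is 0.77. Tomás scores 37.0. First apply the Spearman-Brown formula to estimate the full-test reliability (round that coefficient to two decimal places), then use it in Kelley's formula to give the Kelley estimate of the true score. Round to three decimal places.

37.972

Spearman-Brown: ρ = 2r/(1 + r) = 2(0.77)/(1 + 0.77) = 1.540/1.77 = 0.8701 → 0.87
T̂ = ρX + (1 − ρ)μ
  = 0.87 × 37.0 + 0.13 × 44.48
  = 32.190 + 5.7824
  = 37.9724
  ≈ 37.972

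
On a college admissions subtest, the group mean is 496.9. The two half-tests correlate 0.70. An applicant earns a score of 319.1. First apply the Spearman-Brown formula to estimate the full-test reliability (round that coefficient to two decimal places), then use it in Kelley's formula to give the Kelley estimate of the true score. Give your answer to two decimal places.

351.10

Spearman-Brown: ρ = 2r/(1 + r) = 2(0.70)/(1 + 0.70) = 1.400/1.70 = 0.8235 → 0.82
T̂ = 0.82(319.1) + 0.18(496.9) = 261.662 + 89.442 = 351.104 → 351.10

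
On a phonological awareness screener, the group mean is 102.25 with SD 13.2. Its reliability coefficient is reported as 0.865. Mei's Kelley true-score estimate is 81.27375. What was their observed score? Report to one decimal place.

78.0

T̂ = ρX + (1 − ρ)μ  ⇒  X = (T̂ − (1 − ρ)μ) / ρ
X = (81.27375 − 0.135 × 102.25) / 0.865 = (81.27375 − 13.80375) / 0.865 = 67.47000 / 0.865 = 78.000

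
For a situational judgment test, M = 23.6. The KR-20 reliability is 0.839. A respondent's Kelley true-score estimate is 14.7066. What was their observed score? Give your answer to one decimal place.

T̂ = ρX + (1 − ρ)μ  ⇒  X = (T̂ − (1 − ρ)μ) / ρ
X = (14.7066 − 0.161 × 23.6) / 0.839 = (14.7066 − 3.7996) / 0.839 = 10.9070 / 0.839 = 13.000

13.0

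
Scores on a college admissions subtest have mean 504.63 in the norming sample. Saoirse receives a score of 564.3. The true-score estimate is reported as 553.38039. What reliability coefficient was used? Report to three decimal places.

T̂ = ρX + (1 − ρ)μ  ⇒  T̂ − μ = ρ(X − μ)
ρ = (T̂ − μ)/(X − μ) = (553.38039 − 504.63) / (564.3 − 504.63) = 48.75039 / 59.67 = 0.81700

0.817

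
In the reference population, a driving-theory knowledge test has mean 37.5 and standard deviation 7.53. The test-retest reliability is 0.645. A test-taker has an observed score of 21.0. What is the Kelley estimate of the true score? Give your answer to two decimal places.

Regress the observed score toward the mean by the unreliability: T̂ = 0.645·21.0 + 0.355·37.5 = 13.5450 + 13.3125 = 26.858.

26.86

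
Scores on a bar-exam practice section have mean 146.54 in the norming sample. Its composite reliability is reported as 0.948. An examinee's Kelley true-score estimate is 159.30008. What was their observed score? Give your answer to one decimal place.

T̂ = ρX + (1 − ρ)μ  ⇒  X = (T̂ − (1 − ρ)μ) / ρ
X = (159.30008 − 0.052 × 146.54) / 0.948 = (159.30008 − 7.62008) / 0.948 = 151.68000 / 0.948 = 160.000

160.0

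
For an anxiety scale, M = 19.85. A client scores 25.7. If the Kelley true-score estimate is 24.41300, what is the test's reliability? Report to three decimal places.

0.780

T̂ = ρX + (1 − ρ)μ  ⇒  T̂ − μ = ρ(X − μ)
ρ = (T̂ − μ)/(X − μ) = (24.41300 − 19.85) / (25.7 − 19.85) = 4.56300 / 5.85 = 0.78000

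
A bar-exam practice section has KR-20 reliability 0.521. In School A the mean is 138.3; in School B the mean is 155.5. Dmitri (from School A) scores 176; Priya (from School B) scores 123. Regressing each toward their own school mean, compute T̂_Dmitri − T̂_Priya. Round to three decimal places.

T̂_Dmitri = 0.521(176) + 0.479(138.3) = 157.94170
T̂_Priya = 0.521(123) + 0.479(155.5) = 138.56750
Difference = 157.94170 − 138.56750 = 19.37420

19.374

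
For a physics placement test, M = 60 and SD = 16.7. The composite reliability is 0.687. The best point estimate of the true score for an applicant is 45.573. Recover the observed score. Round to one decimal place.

T̂ = ρX + (1 − ρ)μ  ⇒  X = (T̂ − (1 − ρ)μ) / ρ
X = (45.573 − 0.313 × 60) / 0.687 = (45.573 − 18.780) / 0.687 = 26.793 / 0.687 = 39.000

39.0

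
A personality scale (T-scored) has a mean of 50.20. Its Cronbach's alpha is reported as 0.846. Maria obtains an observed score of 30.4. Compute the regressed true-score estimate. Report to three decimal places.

33.449

Regress the observed score toward the mean by the unreliability: T̂ = 0.846·30.4 + 0.154·50.20 = 25.7184 + 7.73080 = 33.4492.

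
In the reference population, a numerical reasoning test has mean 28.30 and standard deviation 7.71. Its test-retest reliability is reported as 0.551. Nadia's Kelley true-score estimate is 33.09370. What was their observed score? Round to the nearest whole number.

37

T̂ = ρX + (1 − ρ)μ  ⇒  X = (T̂ − (1 − ρ)μ) / ρ
X = (33.09370 − 0.449 × 28.30) / 0.551 = (33.09370 − 12.70670) / 0.551 = 20.38700 / 0.551 = 37.00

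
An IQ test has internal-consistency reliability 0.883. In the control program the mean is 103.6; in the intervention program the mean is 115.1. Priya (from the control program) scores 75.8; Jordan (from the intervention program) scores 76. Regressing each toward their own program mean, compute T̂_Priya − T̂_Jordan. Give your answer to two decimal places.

-1.52

T̂_Priya = 0.883(75.8) + 0.117(103.6) = 79.0526
T̂_Jordan = 0.883(76) + 0.117(115.1) = 80.5747
Difference = 79.0526 − 80.5747 = -1.5221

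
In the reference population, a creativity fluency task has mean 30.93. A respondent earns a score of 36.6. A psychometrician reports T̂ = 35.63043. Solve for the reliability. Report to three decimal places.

T̂ = ρX + (1 − ρ)μ  ⇒  T̂ − μ = ρ(X − μ)
ρ = (T̂ − μ)/(X − μ) = (35.63043 − 30.93) / (36.6 − 30.93) = 4.70043 / 5.67 = 0.82900

0.829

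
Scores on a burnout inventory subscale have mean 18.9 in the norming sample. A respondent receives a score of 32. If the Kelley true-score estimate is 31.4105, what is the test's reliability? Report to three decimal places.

0.955

T̂ = ρX + (1 − ρ)μ  ⇒  T̂ − μ = ρ(X − μ)
ρ = (T̂ − μ)/(X − μ) = (31.4105 − 18.9) / (32 − 18.9) = 12.5105 / 13.1 = 0.95500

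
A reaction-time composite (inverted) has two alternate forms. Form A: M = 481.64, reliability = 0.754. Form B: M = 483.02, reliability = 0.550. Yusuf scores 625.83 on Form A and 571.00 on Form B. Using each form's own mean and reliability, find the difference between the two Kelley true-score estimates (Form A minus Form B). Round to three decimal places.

T̂_A = 0.754(625.83) + 0.246(481.64) = 590.35926
T̂_B = 0.550(571.00) + 0.450(483.02) = 531.40900
T̂_A − T̂_B = 58.95026

58.950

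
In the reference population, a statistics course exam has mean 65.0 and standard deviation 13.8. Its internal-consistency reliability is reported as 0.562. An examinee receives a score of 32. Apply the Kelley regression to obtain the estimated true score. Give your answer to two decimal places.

T̂ = ρX + (1 − ρ)μ
  = 0.562 × 32 + 0.438 × 65.0
  = 17.984 + 28.4700
  = 46.454
  ≈ 46.45

46.45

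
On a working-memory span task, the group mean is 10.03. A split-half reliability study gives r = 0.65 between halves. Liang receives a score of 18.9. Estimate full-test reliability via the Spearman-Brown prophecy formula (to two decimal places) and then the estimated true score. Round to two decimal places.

Spearman-Brown: ρ = 2r/(1 + r) = 2(0.65)/(1 + 0.65) = 1.300/1.65 = 0.7879 → 0.79
T̂ = 0.79(18.9) + 0.21(10.03) = 14.931 + 2.1063 = 17.037 → 17.04

17.04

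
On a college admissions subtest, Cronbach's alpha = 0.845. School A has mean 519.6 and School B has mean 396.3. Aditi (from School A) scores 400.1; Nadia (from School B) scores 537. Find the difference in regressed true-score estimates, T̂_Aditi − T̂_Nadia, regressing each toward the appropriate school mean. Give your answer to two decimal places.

T̂_Aditi = 0.845(400.1) + 0.155(519.6) = 418.6225
T̂_Nadia = 0.845(537) + 0.155(396.3) = 515.1915
Difference = 418.6225 − 515.1915 = -96.5690

-96.57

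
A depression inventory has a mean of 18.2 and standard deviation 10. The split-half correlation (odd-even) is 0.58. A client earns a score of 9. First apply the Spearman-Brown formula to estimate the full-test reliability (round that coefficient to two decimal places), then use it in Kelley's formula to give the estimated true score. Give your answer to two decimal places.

11.48

Spearman-Brown: ρ = 2r/(1 + r) = 2(0.58)/(1 + 0.58) = 1.160/1.58 = 0.7342 → 0.73
T̂ = ρX + (1 − ρ)μ
  = 0.73 × 9 + 0.27 × 18.2
  = 6.57 + 4.914
  = 11.484
  ≈ 11.48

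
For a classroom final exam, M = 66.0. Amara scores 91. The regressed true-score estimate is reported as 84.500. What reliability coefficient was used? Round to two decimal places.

T̂ = ρX + (1 − ρ)μ  ⇒  T̂ − μ = ρ(X − μ)
ρ = (T̂ − μ)/(X − μ) = (84.500 − 66.0) / (91 − 66.0) = 18.500 / 25.0 = 0.7400

0.74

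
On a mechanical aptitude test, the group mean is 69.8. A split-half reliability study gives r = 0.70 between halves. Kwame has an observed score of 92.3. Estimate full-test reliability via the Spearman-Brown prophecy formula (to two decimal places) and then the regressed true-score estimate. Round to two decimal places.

Spearman-Brown: ρ = 2r/(1 + r) = 2(0.70)/(1 + 0.70) = 1.400/1.70 = 0.8235 → 0.82
Kelley's formula gives T̂ = 0.82·92.3 + 0.18·69.8 = 75.686 + 12.564 = 88.250.

88.25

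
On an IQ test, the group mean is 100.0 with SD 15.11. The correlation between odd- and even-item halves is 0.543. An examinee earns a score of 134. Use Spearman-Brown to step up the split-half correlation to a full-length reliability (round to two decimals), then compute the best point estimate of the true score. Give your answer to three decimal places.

Spearman-Brown: ρ = 2r/(1 + r) = 2(0.543)/(1 + 0.543) = 1.0860/1.543 = 0.7038 → 0.70
T̂ = 0.70(134) + 0.30(100.0) = 93.80 + 30.000 = 123.8000 → 123.800

123.800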